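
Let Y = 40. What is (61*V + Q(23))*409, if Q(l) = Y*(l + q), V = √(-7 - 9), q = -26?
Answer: -49080 + 99796*I ≈ -49080.0 + 99796.0*I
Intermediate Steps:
V = 4*I (V = √(-16) = 4*I ≈ 4.0*I)
Q(l) = -1040 + 40*l (Q(l) = 40*(l - 26) = 40*(-26 + l) = -1040 + 40*l)
(61*V + Q(23))*409 = (61*(4*I) + (-1040 + 40*23))*409 = (244*I + (-1040 + 920))*409 = (244*I - 120)*409 = (-120 + 244*I)*409 = -49080 + 99796*I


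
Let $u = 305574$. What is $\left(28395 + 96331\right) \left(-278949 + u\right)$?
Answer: $3320829750$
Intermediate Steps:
$\left(28395 + 96331\right) \left(-278949 + u\right) = \left(28395 + 96331\right) \left(-278949 + 305574\right) = 124726 \cdot 26625 = 3320829750$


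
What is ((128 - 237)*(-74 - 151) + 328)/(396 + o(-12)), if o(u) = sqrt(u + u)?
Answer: 820149/13070 - 24853*I*sqrt(6)/78420 ≈ 62.75 - 0.7763*I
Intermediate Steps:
o(u) = sqrt(2)*sqrt(u) (o(u) = sqrt(2*u) = sqrt(2)*sqrt(u))
((128 - 237)*(-74 - 151) + 328)/(396 + o(-12)) = ((128 - 237)*(-74 - 151) + 328)/(396 + sqrt(2)*sqrt(-12)) = (-109*(-225) + 328)/(396 + sqrt(2)*(2*I*sqrt(3))) = (24525 + 328)/(396 + 2*I*sqrt(6)) = 24853/(396 + 2*I*sqrt(6))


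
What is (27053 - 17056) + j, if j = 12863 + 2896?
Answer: 25756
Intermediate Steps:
j = 15759
(27053 - 17056) + j = (27053 - 17056) + 15759 = 9997 + 15759 = 25756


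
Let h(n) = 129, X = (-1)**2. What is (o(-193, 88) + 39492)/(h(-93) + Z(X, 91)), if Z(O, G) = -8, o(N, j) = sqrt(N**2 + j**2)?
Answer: 39492/121 + sqrt(44993)/121 ≈ 328.13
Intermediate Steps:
X = 1
(o(-193, 88) + 39492)/(h(-93) + Z(X, 91)) = (sqrt((-193)**2 + 88**2) + 39492)/(129 - 8) = (sqrt(37249 + 7744) + 39492)/121 = (sqrt(44993) + 39492)*(1/121) = (39492 + sqrt(44993))*(1/121) = 39492/121 + sqrt(44993)/121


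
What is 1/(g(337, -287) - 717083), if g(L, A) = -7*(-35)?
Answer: -1/716838 ≈ -1.3950e-6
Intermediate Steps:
g(L, A) = 245
1/(g(337, -287) - 717083) = 1/(245 - 717083) = 1/(-716838) = -1/716838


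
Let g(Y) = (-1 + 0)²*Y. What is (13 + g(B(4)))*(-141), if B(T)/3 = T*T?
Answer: -8601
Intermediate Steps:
B(T) = 3*T² (B(T) = 3*(T*T) = 3*T²)
g(Y) = Y (g(Y) = (-1)²*Y = 1*Y = Y)
(13 + g(B(4)))*(-141) = (13 + 3*4²)*(-141) = (13 + 3*16)*(-141) = (13 + 48)*(-141) = 61*(-141) = -8601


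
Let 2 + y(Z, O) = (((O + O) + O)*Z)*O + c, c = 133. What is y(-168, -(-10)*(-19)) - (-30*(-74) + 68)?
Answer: -18196557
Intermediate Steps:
y(Z, O) = 131 + 3*Z*O**2 (y(Z, O) = -2 + ((((O + O) + O)*Z)*O + 133) = -2 + (((2*O + O)*Z)*O + 133) = -2 + (((3*O)*Z)*O + 133) = -2 + ((3*O*Z)*O + 133) = -2 + (3*Z*O**2 + 133) = -2 + (133 + 3*Z*O**2) = 131 + 3*Z*O**2)
y(-168, -(-10)*(-19)) - (-30*(-74) + 68) = (131 + 3*(-168)*(-(-10)*(-19))**2) - (-30*(-74) + 68) = (131 + 3*(-168)*(-1*190)**2) - (2220 + 68) = (131 + 3*(-168)*(-190)**2) - 1*2288 = (131 + 3*(-168)*36100) - 2288 = (131 - 18194400) - 2288 = -18194269 - 2288 = -18196557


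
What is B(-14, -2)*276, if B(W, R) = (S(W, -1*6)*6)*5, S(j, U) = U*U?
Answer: 298080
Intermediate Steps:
S(j, U) = U²
B(W, R) = 1080 (B(W, R) = ((-1*6)²*6)*5 = ((-6)²*6)*5 = (36*6)*5 = 216*5 = 1080)
B(-14, -2)*276 = 1080*276 = 298080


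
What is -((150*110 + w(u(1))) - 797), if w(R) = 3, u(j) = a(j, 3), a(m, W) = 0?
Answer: -15706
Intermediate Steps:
u(j) = 0
-((150*110 + w(u(1))) - 797) = -((150*110 + 3) - 797) = -((16500 + 3) - 797) = -(16503 - 797) = -1*15706 = -15706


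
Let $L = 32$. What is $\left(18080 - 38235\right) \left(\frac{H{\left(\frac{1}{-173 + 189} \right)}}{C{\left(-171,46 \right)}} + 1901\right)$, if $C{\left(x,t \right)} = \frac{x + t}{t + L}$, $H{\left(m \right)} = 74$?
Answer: $- \frac{934599443}{25} \approx -3.7384 \cdot 10^{7}$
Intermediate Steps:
$C{\left(x,t \right)} = \frac{t + x}{32 + t}$ ($C{\left(x,t \right)} = \frac{x + t}{t + 32} = \frac{t + x}{32 + t}$)
$\left(18080 - 38235\right) \left(\frac{H{\left(\frac{1}{-173 + 189} \right)}}{C{\left(-171,46 \right)}} + 1901\right) = \left(18080 - 38235\right) \left(\frac{74}{\frac{1}{32 + 46} \left(46 - 171\right)} + 1901\right) = - 20155 \left(\frac{74}{\frac{1}{78} \left(-125\right)} + 1901\right) = - 20155 \left(\frac{74}{- \frac{125}{78}} + 1901\right) = - 20155 \left(74 \left(- \frac{78}{125}\right) + 1901\right) = - 20155 \left(- \frac{5772}{125} + 1901\right) = \left(-20155\right) \frac{231853}{125} = - \frac{934599443}{25}$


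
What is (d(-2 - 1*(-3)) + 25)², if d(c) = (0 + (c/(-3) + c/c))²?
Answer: 52441/81 ≈ 647.42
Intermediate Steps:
d(c) = (1 - c/3)² (d(c) = (0 + (c*(-⅓) + 1))² = (0 + (-c/3 + 1))² = (0 + (1 - c/3))² = (1 - c/3)²)
(d(-2 - 1*(-3)) + 25)² = ((-3 + (-2 - 1*(-3)))²/9 + 25)² = ((-3 + (-2 + 3))²/9 + 25)² = ((-3 + 1)²/9 + 25)² = ((⅑)*(-2)² + 25)² = ((⅑)*4 + 25)² = (4/9 + 25)² = (229/9)² = 52441/81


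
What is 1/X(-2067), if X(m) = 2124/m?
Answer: -689/708 ≈ -0.97316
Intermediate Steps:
1/X(-2067) = 1/(2124/(-2067)) = 1/(2124*(-1/2067)) = 1/(-708/689) = -689/708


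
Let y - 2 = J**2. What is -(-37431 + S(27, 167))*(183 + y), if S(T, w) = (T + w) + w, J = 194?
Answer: 1402024470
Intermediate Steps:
S(T, w) = T + 2*w
y = 37638 (y = 2 + 194**2 = 2 + 37636 = 37638)
-(-37431 + S(27, 167))*(183 + y) = -(-37431 + (27 + 2*167))*(183 + 37638) = -(-37431 + (27 + 334))*37821 = -(-37431 + 361)*37821 = -(-37070)*37821 = -1*(-1402024470) = 1402024470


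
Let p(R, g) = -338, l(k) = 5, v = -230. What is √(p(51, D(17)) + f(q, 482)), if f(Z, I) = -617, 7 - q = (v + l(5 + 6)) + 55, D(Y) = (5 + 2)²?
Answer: I*√955 ≈ 30.903*I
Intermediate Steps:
D(Y) = 49 (D(Y) = 7² = 49)
q = 177 (q = 7 - ((-230 + 5) + 55) = 7 - (-225 + 55) = 7 - 1*(-170) = 7 + 170 = 177)
√(p(51, D(17)) + f(q, 482)) = √(-338 - 617) = √(-955) = I*√955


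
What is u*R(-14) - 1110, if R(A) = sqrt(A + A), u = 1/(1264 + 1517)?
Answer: -1110 + 2*I*sqrt(7)/2781 ≈ -1110.0 + 0.0019027*I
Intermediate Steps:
u = 1/2781 ≈ 0.00035958
R(A) = sqrt(2)*sqrt(A) (R(A) = sqrt(2*A) = sqrt(2)*sqrt(A))
u*R(-14) - 1110 = (sqrt(2)*sqrt(-14))/2781 - 1110 = (sqrt(2)*(I*sqrt(14)))/2781 - 1110 = (2*I*sqrt(7))/2781 - 1110 = 2*I*sqrt(7)/2781 - 1110 = -1110 + 2*I*sqrt(7)/2781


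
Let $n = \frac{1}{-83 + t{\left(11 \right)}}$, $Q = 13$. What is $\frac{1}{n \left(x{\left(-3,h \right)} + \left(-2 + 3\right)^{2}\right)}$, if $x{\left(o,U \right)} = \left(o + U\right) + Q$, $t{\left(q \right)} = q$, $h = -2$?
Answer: $-8$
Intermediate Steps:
$x{\left(o,U \right)} = 13 + U + o$ ($x{\left(o,U \right)} = \left(o + U\right) + 13 = \left(U + o\right) + 13 = 13 + U + o$)
$n = - \frac{1}{72}$ ($n = \frac{1}{-83 + 11} = \frac{1}{-72} = - \frac{1}{72} \approx -0.013889$)
$\frac{1}{n \left(x{\left(-3,h \right)} + \left(-2 + 3\right)^{2}\right)} = \frac{1}{\left(- \frac{1}{72}\right) \left(\left(13 - 2 - 3\right) + \left(-2 + 3\right)^{2}\right)} = \frac{1}{\left(- \frac{1}{72}\right) \left(8 + 1^{2}\right)} = \frac{1}{\left(- \frac{1}{72}\right) \left(8 + 1\right)} = \frac{1}{\left(- \frac{1}{72}\right) 9} = \frac{1}{- \frac{1}{8}} = -8$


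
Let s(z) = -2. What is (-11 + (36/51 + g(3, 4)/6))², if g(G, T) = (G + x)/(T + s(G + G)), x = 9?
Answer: 24964/289 ≈ 86.381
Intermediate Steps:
g(G, T) = (9 + G)/(-2 + T) (g(G, T) = (G + 9)/(T - 2) = (9 + G)/(-2 + T))
(-11 + (36/51 + g(3, 4)/6))² = (-11 + (36/51 + ((9 + 3)/(-2 + 4))/6))² = (-11 + (36*(1/51) + (12/2)*(⅙)))² = (-11 + (12/17 + ((½)*12)*(⅙)))² = (-11 + (12/17 + 6*(⅙)))² = (-11 + (12/17 + 1))² = (-11 + 29/17)² = (-158/17)² = 24964/289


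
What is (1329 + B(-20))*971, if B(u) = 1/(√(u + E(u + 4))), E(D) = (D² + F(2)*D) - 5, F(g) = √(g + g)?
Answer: 1290459 + 971*√199/199 ≈ 1.2905e+6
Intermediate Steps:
F(g) = √2*√g (F(g) = √(2*g) = √2*√g)
E(D) = -5 + D² + 2*D (E(D) = (D² + (√2*√2)*D) - 5 = (D² + 2*D) - 5 = -5 + D² + 2*D)
B(u) = (3 + (4 + u)² + 3*u)^(-½) (B(u) = 1/(√(u + (-5 + (u + 4)² + 2*(u + 4)))) = 1/(√(u + (-5 + (4 + u)² + 2*(4 + u)))) = 1/(√(u + (-5 + (4 + u)² + (8 + 2*u)))) = 1/(√(u + (3 + (4 + u)² + 2*u))) = 1/(√(3 + (4 + u)² + 3*u)) = (3 + (4 + u)² + 3*u)^(-½))
(1329 + B(-20))*971 = (1329 + (19 + (-20)² + 11*(-20))^(-½))*971 = (1329 + (19 + 400 - 220)^(-½))*971 = (1329 + 199^(-½))*971 = (1329 + √199/199)*971 = 1290459 + 971*√199/199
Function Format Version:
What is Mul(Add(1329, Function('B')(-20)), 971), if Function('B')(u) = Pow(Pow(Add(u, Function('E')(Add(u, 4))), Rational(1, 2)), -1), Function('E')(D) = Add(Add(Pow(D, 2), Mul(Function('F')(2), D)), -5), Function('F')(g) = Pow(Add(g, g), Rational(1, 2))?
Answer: Add(1290459, Mul(Rational(971, 199), Pow(199, Rational(1, 2)))) ≈ 1.2905e+6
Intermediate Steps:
Function('F')(g) = Mul(Pow(2, Rational(1, 2)), Pow(g, Rational(1, 2))) (Function('F')(g) = Pow(Mul(2, g), Rational(1, 2)) = Mul(Pow(2, Rational(1, 2)), Pow(g, Rational(1, 2))))
Function('E')(D) = Add(-5, Pow(D, 2), Mul(2, D)) (Function('E')(D) = Add(Add(Pow(D, 2), Mul(Mul(Pow(2, Rational(1, 2)), Pow(2, Rational(1, 2))), D)), -5) = Add(Add(Pow(D, 2), Mul(2, D)), -5) = Add(-5, Pow(D, 2), Mul(2, D)))
Function('B')(u) = Pow(Add(3, Pow(Add(4, u), 2), Mul(3, u)), Rational(-1, 2)) (Function('B')(u) = Pow(Pow(Add(u, Add(-5, Pow(Add(u, 4), 2), Mul(2, Add(u, 4)))), Rational(1, 2)), -1) = Pow(Pow(Add(u, Add(-5, Pow(Add(4, u), 2), Mul(2, Add(4, u)))), Rational(1, 2)), -1) = Pow(Pow(Add(u, Add(-5, Pow(Add(4, u), 2), Add(8, Mul(2, u)))), Rational(1, 2)), -1) = Pow(Pow(Add(u, Add(3, Pow(Add(4, u), 2), Mul(2, u))), Rational(1, 2)), -1) = Pow(Pow(Add(3, Pow(Add(4, u), 2), Mul(3, u)), Rational(1, 2)), -1) = Pow(Add(3, Pow(Add(4, u), 2), Mul(3, u)), Rational(-1, 2)))
Mul(Add(1329, Function('B')(-20)), 971) = Mul(Add(1329, Pow(Add(19, Pow(-20, 2), Mul(11, -20)), Rational(-1, 2))), 971) = Mul(Add(1329, Pow(Add(19, 400, -220), Rational(-1, 2))), 971) = Mul(Add(1329, Pow(199, Rational(-1, 2))), 971) = Mul(Add(1329, Mul(Rational(1, 199), Pow(199, Rational(1, 2)))), 971) = Add(1290459, Mul(Rational(971, 199), Pow(199, Rational(1, 2))))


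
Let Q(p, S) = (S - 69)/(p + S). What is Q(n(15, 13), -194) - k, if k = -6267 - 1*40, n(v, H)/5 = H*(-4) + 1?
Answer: 2832106/449 ≈ 6307.6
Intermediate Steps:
n(v, H) = 5 - 20*H (n(v, H) = 5*(H*(-4) + 1) = 5*(-4*H + 1) = 5*(1 - 4*H) = 5 - 20*H)
k = -6307 (k = -6267 - 40 = -6307)
Q(p, S) = (-69 + S)/(S + p)
Q(n(15, 13), -194) - k = (-69 - 194)/(-194 + (5 - 20*13)) - 1*(-6307) = -263/(-194 + (5 - 260)) + 6307 = -263/(-194 - 255) + 6307 = -263/(-449) + 6307 = -1/449*(-263) + 6307 = 263/449 + 6307 = 2832106/449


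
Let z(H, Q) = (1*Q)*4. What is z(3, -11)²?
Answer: 1936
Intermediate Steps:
z(H, Q) = 4*Q (z(H, Q) = Q*4 = 4*Q)
z(3, -11)² = (4*(-11))² = (-44)² = 1936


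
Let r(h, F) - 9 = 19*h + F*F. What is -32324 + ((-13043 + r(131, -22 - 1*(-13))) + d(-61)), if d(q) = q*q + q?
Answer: -39128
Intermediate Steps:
d(q) = q + q² (d(q) = q² + q = q + q²)
r(h, F) = 9 + F² + 19*h (r(h, F) = 9 + (19*h + F*F) = 9 + (19*h + F²) = 9 + (F² + 19*h) = 9 + F² + 19*h)
-32324 + ((-13043 + r(131, -22 - 1*(-13))) + d(-61)) = -32324 + ((-13043 + (9 + (-22 - 1*(-13))² + 19*131)) - 61*(1 - 61)) = -32324 + ((-13043 + (9 + (-22 + 13)² + 2489)) - 61*(-60)) = -32324 + ((-13043 + (9 + (-9)² + 2489)) + 3660) = -32324 + ((-13043 + (9 + 81 + 2489)) + 3660) = -32324 + ((-13043 + 2579) + 3660) = -32324 + (-10464 + 3660) = -32324 - 6804 = -39128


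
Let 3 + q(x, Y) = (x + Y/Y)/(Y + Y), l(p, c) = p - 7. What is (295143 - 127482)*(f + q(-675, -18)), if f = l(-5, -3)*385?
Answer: -1543915633/2 ≈ -7.7196e+8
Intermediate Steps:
l(p, c) = -7 + p
q(x, Y) = -3 + (1 + x)/(2*Y) (q(x, Y) = -3 + (x + Y/Y)/(Y + Y) = -3 + (x + 1)/((2*Y)) = -3 + (1 + x)*(1/(2*Y)) = -3 + (1 + x)/(2*Y))
f = -4620 (f = (-7 - 5)*385 = -12*385 = -4620)
(295143 - 127482)*(f + q(-675, -18)) = (295143 - 127482)*(-4620 + (½)*(1 - 675 - 6*(-18))/(-18)) = 167661*(-4620 + (½)*(-1/18)*(1 - 675 + 108)) = 167661*(-4620 + (½)*(-1/18)*(-566)) = 167661*(-4620 + 283/18) = 167661*(-82877/18) = -1543915633/2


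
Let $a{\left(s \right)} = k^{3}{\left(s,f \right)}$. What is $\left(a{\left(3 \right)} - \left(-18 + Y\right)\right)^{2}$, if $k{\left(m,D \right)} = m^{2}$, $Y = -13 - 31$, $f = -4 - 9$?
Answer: $625681$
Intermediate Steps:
$f = -13$ ($f = -4 - 9 = -13$)
$Y = -44$ ($Y = -13 - 31 = -44$)
$a{\left(s \right)} = s^{6}$ ($a{\left(s \right)} = \left(s^{2}\right)^{3} = s^{6}$)
$\left(a{\left(3 \right)} - \left(-18 + Y\right)\right)^{2} = \left(3^{6} + \left(18 - -44\right)\right)^{2} = \left(729 + \left(18 + 44\right)\right)^{2} = \left(729 + 62\right)^{2} = 791^{2} = 625681$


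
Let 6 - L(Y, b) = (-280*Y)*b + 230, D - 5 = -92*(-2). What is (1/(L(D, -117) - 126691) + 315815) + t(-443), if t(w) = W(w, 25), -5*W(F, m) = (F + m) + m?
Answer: 1995991085747/6318555 ≈ 3.1589e+5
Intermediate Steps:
D = 189 (D = 5 - 92*(-2) = 5 + 184 = 189)
W(F, m) = -2*m/5 - F/5 (W(F, m) = -((F + m) + m)/5 = -(F + 2*m)/5 = -2*m/5 - F/5)
L(Y, b) = -224 + 280*Y*b (L(Y, b) = 6 - ((-280*Y)*b + 230) = 6 - (-280*Y*b + 230) = 6 - (230 - 280*Y*b) = 6 + (-230 + 280*Y*b) = -224 + 280*Y*b)
t(w) = -10 - w/5 (t(w) = -2/5*25 - w/5 = -10 - w/5)
(1/(L(D, -117) - 126691) + 315815) + t(-443) = (1/((-224 + 280*189*(-117)) - 126691) + 315815) + (-10 - 1/5*(-443)) = (1/((-224 - 6191640) - 126691) + 315815) + (-10 + 443/5) = (1/(-6191864 - 126691) + 315815) + 393/5 = (1/(-6318555) + 315815) + 393/5 = (-1/6318555 + 315815) + 393/5 = 1995494447324/6318555 + 393/5 = 1995991085747/6318555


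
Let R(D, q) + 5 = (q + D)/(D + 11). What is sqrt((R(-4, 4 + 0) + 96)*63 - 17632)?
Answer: I*sqrt(11899) ≈ 109.08*I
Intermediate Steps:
R(D, q) = -5 + (D + q)/(11 + D) (R(D, q) = -5 + (q + D)/(D + 11) = -5 + (D + q)/(11 + D))
sqrt((R(-4, 4 + 0) + 96)*63 - 17632) = sqrt(((-55 + (4 + 0) - 4*(-4))/(11 - 4) + 96)*63 - 17632) = sqrt(((-55 + 4 + 16)/7 + 96)*63 - 17632) = sqrt(((1/7)*(-35) + 96)*63 - 17632) = sqrt((-5 + 96)*63 - 17632) = sqrt(91*63 - 17632) = sqrt(5733 - 17632) = sqrt(-11899) = I*sqrt(11899)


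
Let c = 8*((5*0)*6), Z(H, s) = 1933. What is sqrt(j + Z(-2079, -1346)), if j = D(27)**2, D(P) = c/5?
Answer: sqrt(1933) ≈ 43.966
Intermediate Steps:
c = 0 (c = 8*(0*6) = 8*0 = 0)
D(P) = 0 (D(P) = 0/5 = 0*(1/5) = 0)
j = 0 (j = 0**2 = 0)
sqrt(j + Z(-2079, -1346)) = sqrt(0 + 1933) = sqrt(1933)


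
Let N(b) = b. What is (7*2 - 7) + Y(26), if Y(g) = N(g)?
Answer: 33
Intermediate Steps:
Y(g) = g
(7*2 - 7) + Y(26) = (7*2 - 7) + 26 = (14 - 7) + 26 = 7 + 26 = 33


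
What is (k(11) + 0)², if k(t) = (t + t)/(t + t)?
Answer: 1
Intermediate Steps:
k(t) = 1 (k(t) = (2*t)/((2*t)) = (2*t)*(1/(2*t)) = 1)
(k(11) + 0)² = (1 + 0)² = 1² = 1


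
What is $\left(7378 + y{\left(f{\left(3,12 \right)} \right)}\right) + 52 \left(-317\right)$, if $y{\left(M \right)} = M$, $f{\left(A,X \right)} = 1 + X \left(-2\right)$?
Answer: $-9129$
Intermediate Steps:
$f{\left(A,X \right)} = 1 - 2 X$
$\left(7378 + y{\left(f{\left(3,12 \right)} \right)}\right) + 52 \left(-317\right) = \left(7378 + \left(1 - 24\right)\right) + 52 \left(-317\right) = \left(7378 + \left(1 - 24\right)\right) - 16484 = \left(7378 - 23\right) - 16484 = 7355 - 16484 = -9129$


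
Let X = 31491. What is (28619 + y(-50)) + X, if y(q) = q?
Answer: 60060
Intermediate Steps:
(28619 + y(-50)) + X = (28619 - 50) + 31491 = 28569 + 31491 = 60060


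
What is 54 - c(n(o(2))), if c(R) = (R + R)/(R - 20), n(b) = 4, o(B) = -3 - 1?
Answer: 109/2 ≈ 54.500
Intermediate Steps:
o(B) = -4
c(R) = 2*R/(-20 + R) (c(R) = (2*R)/(-20 + R) = 2*R/(-20 + R))
54 - c(n(o(2))) = 54 - 2*4/(-20 + 4) = 54 - 2*4/(-16) = 54 - 2*4*(-1)/16 = 54 - 1*(-1/2) = 54 + 1/2 = 109/2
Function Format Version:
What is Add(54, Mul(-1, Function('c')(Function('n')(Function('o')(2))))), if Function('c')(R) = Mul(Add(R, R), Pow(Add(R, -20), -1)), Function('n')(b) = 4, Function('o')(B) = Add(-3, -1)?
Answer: Rational(109, 2) ≈ 54.500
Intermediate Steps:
Function('o')(B) = -4
Function('c')(R) = Mul(2, R, Pow(Add(-20, R), -1)) (Function('c')(R) = Mul(Mul(2, R), Pow(Add(-20, R), -1)) = Mul(2, R, Pow(Add(-20, R), -1)))
Add(54, Mul(-1, Function('c')(Function('n')(Function('o')(2))))) = Add(54, Mul(-1, Mul(2, 4, Pow(Add(-20, 4), -1)))) = Add(54, Mul(-1, Mul(2, 4, Pow(-16, -1)))) = Add(54, Mul(-1, Mul(2, 4, Rational(-1, 16)))) = Add(54, Mul(-1, Rational(-1, 2))) = Add(54, Rational(1, 2)) = Rational(109, 2)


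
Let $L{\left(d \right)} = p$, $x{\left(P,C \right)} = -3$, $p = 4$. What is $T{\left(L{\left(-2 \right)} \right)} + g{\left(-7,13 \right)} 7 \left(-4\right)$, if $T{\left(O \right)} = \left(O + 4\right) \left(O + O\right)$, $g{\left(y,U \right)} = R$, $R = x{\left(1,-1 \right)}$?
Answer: $148$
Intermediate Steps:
$R = -3$
$L{\left(d \right)} = 4$
$g{\left(y,U \right)} = -3$
$T{\left(O \right)} = 2 O \left(4 + O\right)$ ($T{\left(O \right)} = \left(4 + O\right) 2 O = 2 O \left(4 + O\right)$)
$T{\left(L{\left(-2 \right)} \right)} + g{\left(-7,13 \right)} 7 \left(-4\right) = 2 \cdot 4 \left(4 + 4\right) - 3 \cdot 7 \left(-4\right) = 2 \cdot 4 \cdot 8 - -84 = 64 + 84 = 148$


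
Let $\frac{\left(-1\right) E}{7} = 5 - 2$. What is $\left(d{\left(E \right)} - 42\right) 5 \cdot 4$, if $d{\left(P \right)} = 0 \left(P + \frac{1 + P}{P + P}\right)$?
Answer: $-840$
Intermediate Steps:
$E = -21$ ($E = - 7 \left(5 - 2\right) = \left(-7\right) 3 = -21$)
$d{\left(P \right)} = 0$ ($d{\left(P \right)} = 0 \left(P + \frac{1 + P}{2 P}\right) = 0$)
$\left(d{\left(E \right)} - 42\right) 5 \cdot 4 = \left(0 - 42\right) 5 \cdot 4 = \left(-42\right) 20 = -840$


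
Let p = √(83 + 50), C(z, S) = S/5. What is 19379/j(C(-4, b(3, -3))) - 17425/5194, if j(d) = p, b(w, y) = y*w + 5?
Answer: -17425/5194 + 19379*√133/133 ≈ 1677.0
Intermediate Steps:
b(w, y) = 5 + w*y (b(w, y) = w*y + 5 = 5 + w*y)
C(z, S) = S/5 (C(z, S) = S*(⅕) = S/5)
p = √133 ≈ 11.533
j(d) = √133
19379/j(C(-4, b(3, -3))) - 17425/5194 = 19379/(√133) - 17425/5194 = 19379*(√133/133) - 17425*1/5194 = 19379*√133/133 - 17425/5194 = -17425/5194 + 19379*√133/133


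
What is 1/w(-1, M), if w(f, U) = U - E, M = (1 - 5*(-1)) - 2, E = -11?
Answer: 1/15 ≈ 0.066667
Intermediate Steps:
M = 4 (M = (1 + 5) - 2 = 6 - 2 = 4)
w(f, U) = 11 + U (w(f, U) = U - 1*(-11) = U + 11 = 11 + U)
1/w(-1, M) = 1/(11 + 4) = 1/15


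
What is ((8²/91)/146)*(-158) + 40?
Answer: 260664/6643 ≈ 39.239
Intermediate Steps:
((8²/91)/146)*(-158) + 40 = ((64*(1/91))*(1/146))*(-158) + 40 = ((64/91)*(1/146))*(-158) + 40 = (32/6643)*(-158) + 40 = -5056/6643 + 40 = 260664/6643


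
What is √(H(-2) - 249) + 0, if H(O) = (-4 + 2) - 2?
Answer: I*√253 ≈ 15.906*I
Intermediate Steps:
H(O) = -4 (H(O) = -2 - 2 = -4)
√(H(-2) - 249) + 0 = √(-4 - 249) + 0 = √(-253) + 0 = I*√253 + 0 = I*√253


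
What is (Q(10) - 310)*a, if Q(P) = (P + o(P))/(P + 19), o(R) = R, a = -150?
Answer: 1345500/29 ≈ 46397.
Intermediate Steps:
Q(P) = 2*P/(19 + P) (Q(P) = (P + P)/(P + 19) = (2*P)/(19 + P) = 2*P/(19 + P))
(Q(10) - 310)*a = (2*10/(19 + 10) - 310)*(-150) = (2*10/29 - 310)*(-150) = (2*10*(1/29) - 310)*(-150) = (20/29 - 310)*(-150) = -8970/29*(-150) = 1345500/29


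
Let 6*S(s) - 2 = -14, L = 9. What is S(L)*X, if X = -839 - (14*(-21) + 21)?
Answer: 1132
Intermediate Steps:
S(s) = -2 (S(s) = ⅓ + (⅙)*(-14) = ⅓ - 7/3 = -2)
X = -566 (X = -839 - (-294 + 21) = -839 - 1*(-273) = -839 + 273 = -566)
S(L)*X = -2*(-566) = 1132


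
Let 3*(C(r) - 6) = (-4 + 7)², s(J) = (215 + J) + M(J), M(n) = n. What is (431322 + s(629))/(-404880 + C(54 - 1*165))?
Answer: -144265/134957 ≈ -1.0690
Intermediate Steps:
s(J) = 215 + 2*J (s(J) = (215 + J) + J = 215 + 2*J)
C(r) = 9 (C(r) = 6 + (-4 + 7)²/3 = 6 + (⅓)*3² = 6 + (⅓)*9 = 6 + 3 = 9)
(431322 + s(629))/(-404880 + C(54 - 1*165)) = (431322 + (215 + 2*629))/(-404880 + 9) = (431322 + (215 + 1258))/(-404871) = (431322 + 1473)*(-1/404871) = 432795*(-1/404871) = -144265/134957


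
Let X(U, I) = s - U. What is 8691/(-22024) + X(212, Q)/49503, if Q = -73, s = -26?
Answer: -435472285/1090254072 ≈ -0.39942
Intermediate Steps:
X(U, I) = -26 - U
8691/(-22024) + X(212, Q)/49503 = 8691/(-22024) + (-26 - 1*212)/49503 = 8691*(-1/22024) + (-26 - 212)*(1/49503) = -8691/22024 - 238*1/49503 = -8691/22024 - 238/49503 = -435472285/1090254072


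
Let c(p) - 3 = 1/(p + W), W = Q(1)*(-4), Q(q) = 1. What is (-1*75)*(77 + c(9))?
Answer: -6015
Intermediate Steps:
W = -4 (W = 1*(-4) = -4)
c(p) = 3 + 1/(-4 + p) (c(p) = 3 + 1/(p - 4) = 3 + 1/(-4 + p))
(-1*75)*(77 + c(9)) = (-1*75)*(77 + (-11 + 3*9)/(-4 + 9)) = -75*(77 + (-11 + 27)/5) = -75*(77 + (⅕)*16) = -75*(77 + 16/5) = -75*401/5 = -6015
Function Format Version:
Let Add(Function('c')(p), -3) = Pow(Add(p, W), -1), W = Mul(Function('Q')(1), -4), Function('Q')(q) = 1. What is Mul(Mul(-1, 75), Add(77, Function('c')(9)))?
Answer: -6015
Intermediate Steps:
W = -4 (W = Mul(1, -4) = -4)
Function('c')(p) = Add(3, Pow(Add(-4, p), -1)) (Function('c')(p) = Add(3, Pow(Add(p, -4), -1)) = Add(3, Pow(Add(-4, p), -1)))
Mul(Mul(-1, 75), Add(77, Function('c')(9))) = Mul(Mul(-1, 75), Add(77, Mul(Pow(Add(-4, 9), -1), Add(-11, Mul(3, 9))))) = Mul(-75, Add(77, Mul(Pow(5, -1), Add(-11, 27)))) = Mul(-75, Add(77, Mul(Rational(1, 5), 16))) = Mul(-75, Add(77, Rational(16, 5))) = Mul(-75, Rational(401, 5)) = -6015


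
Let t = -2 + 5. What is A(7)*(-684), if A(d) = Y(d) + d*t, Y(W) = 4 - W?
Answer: -12312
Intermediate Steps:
t = 3
A(d) = 4 + 2*d (A(d) = (4 - d) + d*3 = (4 - d) + 3*d = 4 + 2*d)
A(7)*(-684) = (4 + 2*7)*(-684) = (4 + 14)*(-684) = 18*(-684) = -12312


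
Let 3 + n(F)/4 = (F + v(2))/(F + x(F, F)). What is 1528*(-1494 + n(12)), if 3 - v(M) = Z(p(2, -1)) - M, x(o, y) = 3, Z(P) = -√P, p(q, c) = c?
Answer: -34413616/15 + 6112*I/15 ≈ -2.2942e+6 + 407.47*I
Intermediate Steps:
v(M) = 3 + I + M (v(M) = 3 - (-√(-1) - M) = 3 - (-I - M) = 3 + (I + M) = 3 + I + M)
n(F) = -12 + 4*(5 + I + F)/(3 + F) (n(F) = -12 + 4*((F + (3 + I + 2))/(F + 3)) = -12 + 4*((F + (5 + I))/(3 + F)) = -12 + 4*((5 + I + F)/(3 + F)) = -12 + 4*(5 + I + F)/(3 + F))
1528*(-1494 + n(12)) = 1528*(-1494 + 4*(-4 + I - 2*12)/(3 + 12)) = 1528*(-1494 + 4*(-4 + I - 24)/15) = 1528*(-1494 + 4*(1/15)*(-28 + I)) = 1528*(-1494 + (-112/15 + 4*I/15)) = 1528*(-22522/15 + 4*I/15) = -34413616/15 + 6112*I/15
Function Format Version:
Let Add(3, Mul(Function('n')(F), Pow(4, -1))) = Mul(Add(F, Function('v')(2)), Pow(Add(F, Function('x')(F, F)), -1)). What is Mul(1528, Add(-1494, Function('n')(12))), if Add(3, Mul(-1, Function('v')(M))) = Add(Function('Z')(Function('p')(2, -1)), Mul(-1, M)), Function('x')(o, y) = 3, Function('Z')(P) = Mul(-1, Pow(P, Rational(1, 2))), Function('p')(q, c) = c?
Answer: Add(Rational(-34413616, 15), Mul(Rational(6112, 15), I)) ≈ Add(-2.2942e+6, Mul(407.47, I))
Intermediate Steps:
Function('v')(M) = Add(3, I, M) (Function('v')(M) = Add(3, Mul(-1, Add(Mul(-1, Pow(-1, Rational(1, 2))), Mul(-1, M)))) = Add(3, Mul(-1, Add(Mul(-1, I), Mul(-1, M)))) = Add(3, Add(I, M)) = Add(3, I, M))
Function('n')(F) = Add(-12, Mul(4, Pow(Add(3, F), -1), Add(5, I, F))) (Function('n')(F) = Add(-12, Mul(4, Mul(Add(F, Add(3, I, 2)), Pow(Add(F, 3), -1)))) = Add(-12, Mul(4, Mul(Add(F, Add(5, I)), Pow(Add(3, F), -1)))) = Add(-12, Mul(4, Mul(Add(5, I, F), Pow(Add(3, F), -1)))) = Add(-12, Mul(4, Mul(Pow(Add(3, F), -1), Add(5, I, F)))) = Add(-12, Mul(4, Pow(Add(3, F), -1), Add(5, I, F))))
Mul(1528, Add(-1494, Function('n')(12))) = Mul(1528, Add(-1494, Mul(4, Pow(Add(3, 12), -1), Add(-4, I, Mul(-2, 12))))) = Mul(1528, Add(-1494, Mul(4, Pow(15, -1), Add(-4, I, -24)))) = Mul(1528, Add(-1494, Mul(4, Rational(1, 15), Add(-28, I)))) = Mul(1528, Add(-1494, Add(Rational(-112, 15), Mul(Rational(4, 15), I)))) = Mul(1528, Add(Rational(-22522, 15), Mul(Rational(4, 15), I))) = Add(Rational(-34413616, 15), Mul(Rational(6112, 15), I))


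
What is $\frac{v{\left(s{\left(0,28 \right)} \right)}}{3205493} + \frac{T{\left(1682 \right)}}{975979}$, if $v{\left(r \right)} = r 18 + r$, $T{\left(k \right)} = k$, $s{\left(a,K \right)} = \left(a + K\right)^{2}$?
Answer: $\frac{19929822410}{3128493852647} \approx 0.0063704$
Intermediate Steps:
$s{\left(a,K \right)} = \left(K + a\right)^{2}$
$v{\left(r \right)} = 19 r$ ($v{\left(r \right)} = 18 r + r = 19 r$)
$\frac{v{\left(s{\left(0,28 \right)} \right)}}{3205493} + \frac{T{\left(1682 \right)}}{975979} = \frac{19 \left(28 + 0\right)^{2}}{3205493} + \frac{1682}{975979} = 19 \cdot 28^{2} \cdot \frac{1}{3205493} + 1682 \cdot \frac{1}{975979} = 19 \cdot 784 \cdot \frac{1}{3205493} + \frac{1682}{975979} = 14896 \cdot \frac{1}{3205493} + \frac{1682}{975979} = \frac{14896}{3205493} + \frac{1682}{975979} = \frac{19929822410}{3128493852647}$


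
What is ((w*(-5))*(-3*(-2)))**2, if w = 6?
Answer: 32400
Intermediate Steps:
((w*(-5))*(-3*(-2)))**2 = ((6*(-5))*(-3*(-2)))**2 = (-30*6)**2 = (-180)**2 = 32400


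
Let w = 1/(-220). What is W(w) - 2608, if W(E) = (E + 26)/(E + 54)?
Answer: -4424959/1697 ≈ -2607.5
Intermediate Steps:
w = -1/220 ≈ -0.0045455
W(E) = (26 + E)/(54 + E)
W(w) - 2608 = (26 - 1/220)/(54 - 1/220) - 2608 = (5719/220)/(11879/220) - 2608 = (220/11879)*(5719/220) - 2608 = 817/1697 - 2608 = -4424959/1697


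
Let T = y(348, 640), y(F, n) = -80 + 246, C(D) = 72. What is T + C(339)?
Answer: 238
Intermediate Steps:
y(F, n) = 166
T = 166
T + C(339) = 166 + 72 = 238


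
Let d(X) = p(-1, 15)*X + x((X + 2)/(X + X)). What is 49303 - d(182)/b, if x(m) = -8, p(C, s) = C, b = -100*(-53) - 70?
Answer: 25785488/523 ≈ 49303.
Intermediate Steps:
b = 5230 (b = 5300 - 70 = 5230)
d(X) = -8 - X (d(X) = -X - 8 = -8 - X)
49303 - d(182)/b = 49303 - (-8 - 1*182)/5230 = 49303 - (-8 - 182)/5230 = 49303 - (-190)/5230 = 49303 - 1*(-19/523) = 49303 + 19/523 = 25785488/523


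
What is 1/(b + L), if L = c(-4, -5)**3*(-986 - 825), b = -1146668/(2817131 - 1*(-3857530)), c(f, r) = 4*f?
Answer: 6674661/49511673000148 ≈ 1.3481e-7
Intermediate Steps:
b = -1146668/6674661 (b = -1146668/(2817131 + 3857530) = -1146668/6674661 ≈ -0.17179)
L = 7417856 (L = (4*(-4))**3*(-986 - 825) = (-16)**3*(-1811) = -4096*(-1811) = 7417856)
1/(b + L) = 1/(-1146668/6674661 + 7417856) = 1/(49511673000148/6674661) = 6674661/49511673000148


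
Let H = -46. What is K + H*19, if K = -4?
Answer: -878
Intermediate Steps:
K + H*19 = -4 - 46*19 = -4 - 874 = -878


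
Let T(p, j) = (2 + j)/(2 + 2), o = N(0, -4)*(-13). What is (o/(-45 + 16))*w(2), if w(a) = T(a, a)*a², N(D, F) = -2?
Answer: -104/29 ≈ -3.5862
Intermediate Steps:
o = 26 (o = -2*(-13) = 26)
T(p, j) = ½ + j/4 (T(p, j) = (2 + j)/4 = (2 + j)*(¼) = ½ + j/4)
w(a) = a²*(½ + a/4) (w(a) = (½ + a/4)*a² = a²*(½ + a/4))
(o/(-45 + 16))*w(2) = (26/(-45 + 16))*((¼)*2²*(2 + 2)) = (26/(-29))*((¼)*4*4) = -1/29*26*4 = -26/29*4 = -104/29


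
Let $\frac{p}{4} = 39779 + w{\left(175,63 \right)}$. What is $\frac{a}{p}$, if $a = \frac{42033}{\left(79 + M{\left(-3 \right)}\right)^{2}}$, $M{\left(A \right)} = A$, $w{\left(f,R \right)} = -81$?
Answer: $\frac{42033}{917182592} \approx 4.5828 \cdot 10^{-5}$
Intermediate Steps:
$p = 158792$ ($p = 4 \left(39779 - 81\right) = 4 \cdot 39698 = 158792$)
$a = \frac{42033}{5776}$ ($a = \frac{42033}{\left(79 - 3\right)^{2}} = \frac{42033}{76^{2}} = \frac{42033}{5776} \approx 7.2772$)
$\frac{a}{p} = \frac{42033}{5776 \cdot 158792} = \frac{42033}{5776} \cdot \frac{1}{158792} = \frac{42033}{917182592}$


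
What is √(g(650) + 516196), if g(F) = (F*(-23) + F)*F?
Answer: 2*I*√2194701 ≈ 2962.9*I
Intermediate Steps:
g(F) = -22*F² (g(F) = (-23*F + F)*F = (-22*F)*F = -22*F²)
√(g(650) + 516196) = √(-22*650² + 516196) = √(-22*422500 + 516196) = √(-9295000 + 516196) = √(-8778804) = 2*I*√2194701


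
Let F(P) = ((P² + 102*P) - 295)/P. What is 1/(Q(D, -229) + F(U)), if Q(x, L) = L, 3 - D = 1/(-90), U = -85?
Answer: -17/3545 ≈ -0.0047955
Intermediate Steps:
D = 271/90 (D = 3 - 1/(-90) = 3 - 1*(-1/90) = 3 + 1/90 = 271/90 ≈ 3.0111)
F(P) = (-295 + P² + 102*P)/P
1/(Q(D, -229) + F(U)) = 1/(-229 + (102 - 85 - 295/(-85))) = 1/(-229 + (102 - 85 - 295*(-1/85))) = 1/(-229 + (102 - 85 + 59/17)) = 1/(-229 + 348/17) = 1/(-3545/17) = -17/3545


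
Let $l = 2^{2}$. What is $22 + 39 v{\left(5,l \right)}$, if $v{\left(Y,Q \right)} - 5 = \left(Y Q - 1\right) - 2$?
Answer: $880$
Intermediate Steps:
$l = 4$
$v{\left(Y,Q \right)} = 2 + Q Y$ ($v{\left(Y,Q \right)} = 5 + \left(\left(Y Q - 1\right) - 2\right) = 5 + \left(\left(Q Y - 1\right) - 2\right) = 5 + \left(\left(-1 + Q Y\right) - 2\right) = 5 + \left(-3 + Q Y\right) = 2 + Q Y$)
$22 + 39 v{\left(5,l \right)} = 22 + 39 \left(2 + 4 \cdot 5\right) = 22 + 39 \left(2 + 20\right) = 22 + 39 \cdot 22 = 22 + 858 = 880$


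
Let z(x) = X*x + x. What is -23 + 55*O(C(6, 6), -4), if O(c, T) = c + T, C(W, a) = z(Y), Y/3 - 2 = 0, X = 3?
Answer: 1077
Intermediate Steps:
Y = 6 (Y = 6 + 3*0 = 6 + 0 = 6)
z(x) = 4*x (z(x) = 3*x + x = 4*x)
C(W, a) = 24 (C(W, a) = 4*6 = 24)
O(c, T) = T + c
-23 + 55*O(C(6, 6), -4) = -23 + 55*(-4 + 24) = -23 + 55*20 = -23 + 1100 = 1077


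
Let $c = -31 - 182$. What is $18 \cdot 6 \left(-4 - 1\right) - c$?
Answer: $-327$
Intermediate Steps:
$c = -213$
$18 \cdot 6 \left(-4 - 1\right) - c = 18 \cdot 6 \left(-4 - 1\right) - -213 = 18 \cdot 6 \left(-5\right) + 213 = 18 \left(-30\right) + 213 = -540 + 213 = -327$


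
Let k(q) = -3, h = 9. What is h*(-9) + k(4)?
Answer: -84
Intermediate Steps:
h*(-9) + k(4) = 9*(-9) - 3 = -81 - 3 = -84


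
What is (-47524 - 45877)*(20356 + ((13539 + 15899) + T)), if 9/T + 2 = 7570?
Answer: -3199756939491/688 ≈ -4.6508e+9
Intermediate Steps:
T = 9/7568 (T = 9/(-2 + 7570) = 9/7568 ≈ 0.0011892)
(-47524 - 45877)*(20356 + ((13539 + 15899) + T)) = (-47524 - 45877)*(20356 + ((13539 + 15899) + 9/7568)) = -93401*(20356 + (29438 + 9/7568)) = -93401*(20356 + 222786793/7568) = -93401*376841001/7568 = -3199756939491/688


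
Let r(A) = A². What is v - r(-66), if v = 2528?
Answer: -1828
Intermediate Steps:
v - r(-66) = 2528 - 1*(-66)² = 2528 - 1*4356 = 2528 - 4356 = -1828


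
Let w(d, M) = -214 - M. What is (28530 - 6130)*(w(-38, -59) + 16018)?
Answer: 355331200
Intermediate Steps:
(28530 - 6130)*(w(-38, -59) + 16018) = (28530 - 6130)*((-214 - 1*(-59)) + 16018) = 22400*((-214 + 59) + 16018) = 22400*(-155 + 16018) = 22400*15863 = 355331200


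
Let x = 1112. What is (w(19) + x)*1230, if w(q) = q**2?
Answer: 1811790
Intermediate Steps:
(w(19) + x)*1230 = (19**2 + 1112)*1230 = (361 + 1112)*1230 = 1473*1230 = 1811790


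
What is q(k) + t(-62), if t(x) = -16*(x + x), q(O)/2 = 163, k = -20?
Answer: 2310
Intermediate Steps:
q(O) = 326 (q(O) = 2*163 = 326)
t(x) = -32*x
q(k) + t(-62) = 326 - 32*(-62) = 326 + 1984 = 2310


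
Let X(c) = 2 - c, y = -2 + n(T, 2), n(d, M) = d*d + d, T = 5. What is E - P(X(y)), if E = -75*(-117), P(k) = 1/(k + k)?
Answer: 456301/52 ≈ 8775.0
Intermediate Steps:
n(d, M) = d + d² (n(d, M) = d² + d = d + d²)
y = 28 (y = -2 + 5*(1 + 5) = -2 + 5*6 = -2 + 30 = 28)
P(k) = 1/(2*k)
E = 8775
E - P(X(y)) = 8775 - 1/(2*(2 - 1*28)) = 8775 - 1/(2*(2 - 28)) = 8775 - 1/(2*(-26)) = 8775 - (-1)/(2*26) = 8775 - 1*(-1/52) = 8775 + 1/52 = 456301/52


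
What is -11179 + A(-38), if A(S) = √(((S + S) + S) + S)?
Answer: -11179 + 2*I*√38 ≈ -11179.0 + 12.329*I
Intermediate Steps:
A(S) = 2*√S (A(S) = √((2*S + S) + S) = √(3*S + S) = √(4*S) = 2*√S)
-11179 + A(-38) = -11179 + 2*√(-38) = -11179 + 2*(I*√38) = -11179 + 2*I*√38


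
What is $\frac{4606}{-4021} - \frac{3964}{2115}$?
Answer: $- \frac{25680934}{8504415} \approx -3.0197$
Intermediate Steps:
$\frac{4606}{-4021} - \frac{3964}{2115} = 4606 \left(- \frac{1}{4021}\right) - \frac{3964}{2115} = - \frac{4606}{4021} - \frac{3964}{2115} = - \frac{25680934}{8504415}$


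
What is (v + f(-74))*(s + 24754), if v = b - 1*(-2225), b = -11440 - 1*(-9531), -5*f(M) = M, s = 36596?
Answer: 20294580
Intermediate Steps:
f(M) = -M/5
b = -1909 (b = -11440 + 9531 = -1909)
v = 316 (v = -1909 - 1*(-2225) = -1909 + 2225 = 316)
(v + f(-74))*(s + 24754) = (316 - 1/5*(-74))*(36596 + 24754) = (316 + 74/5)*61350 = (1654/5)*61350 = 20294580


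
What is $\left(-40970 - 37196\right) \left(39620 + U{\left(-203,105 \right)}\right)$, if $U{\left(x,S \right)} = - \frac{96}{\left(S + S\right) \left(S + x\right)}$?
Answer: $- \frac{5311247443128}{1715} \approx -3.0969 \cdot 10^{9}$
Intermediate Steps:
$U{\left(x,S \right)} = - \frac{48}{S \left(S + x\right)}$ ($U{\left(x,S \right)} = - \frac{96}{2 S \left(S + x\right)} = - 96 \frac{1}{2 S \left(S + x\right)} = - \frac{48}{S \left(S + x\right)}$)
$\left(-40970 - 37196\right) \left(39620 + U{\left(-203,105 \right)}\right) = \left(-40970 - 37196\right) \left(39620 - \frac{48}{105 \left(105 - 203\right)}\right) = - 78166 \left(39620 - \frac{16}{35 \left(-98\right)}\right) = - 78166 \left(39620 - \frac{16}{35} \left(- \frac{1}{98}\right)\right) = - 78166 \left(39620 + \frac{8}{1715}\right) = \left(-78166\right) \frac{67948308}{1715} = - \frac{5311247443128}{1715}$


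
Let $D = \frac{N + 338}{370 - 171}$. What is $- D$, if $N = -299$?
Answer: $- \frac{39}{199} \approx -0.19598$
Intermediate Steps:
$D = \frac{39}{199}$ ($D = \frac{-299 + 338}{370 - 171} = \frac{39}{199} \approx 0.19598$)
$- D = \left(-1\right) \frac{39}{199} = - \frac{39}{199}$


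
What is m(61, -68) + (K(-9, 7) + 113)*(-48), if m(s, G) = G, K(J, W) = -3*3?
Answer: -5060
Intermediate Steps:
K(J, W) = -9
m(61, -68) + (K(-9, 7) + 113)*(-48) = -68 + (-9 + 113)*(-48) = -68 + 104*(-48) = -68 - 4992 = -5060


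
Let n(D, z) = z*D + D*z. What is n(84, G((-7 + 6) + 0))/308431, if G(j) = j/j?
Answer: 168/308431 ≈ 0.00054469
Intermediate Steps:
G(j) = 1
n(D, z) = 2*D*z (n(D, z) = D*z + D*z = 2*D*z)
n(84, G((-7 + 6) + 0))/308431 = (2*84*1)/308431 = 168*(1/308431) = 168/308431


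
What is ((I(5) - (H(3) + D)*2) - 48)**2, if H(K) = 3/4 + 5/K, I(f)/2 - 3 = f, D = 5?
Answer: 78961/36 ≈ 2193.4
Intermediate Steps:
I(f) = 6 + 2*f
H(K) = 3/4 + 5/K (H(K) = 3*(1/4) + 5/K = 3/4 + 5/K)
((I(5) - (H(3) + D)*2) - 48)**2 = (((6 + 2*5) - ((3/4 + 5/3) + 5)*2) - 48)**2 = (((6 + 10) - ((3/4 + 5*(1/3)) + 5)*2) - 48)**2 = ((16 - ((3/4 + 5/3) + 5)*2) - 48)**2 = ((16 - (29/12 + 5)*2) - 48)**2 = ((16 - 89*2/12) - 48)**2 = ((16 - 1*89/6) - 48)**2 = ((16 - 89/6) - 48)**2 = (7/6 - 48)**2 = (-281/6)**2 = 78961/36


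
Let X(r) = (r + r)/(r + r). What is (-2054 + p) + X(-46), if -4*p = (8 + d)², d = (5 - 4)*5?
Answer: -8381/4 ≈ -2095.3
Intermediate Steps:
X(r) = 1 (X(r) = (2*r)/((2*r)) = (2*r)*(1/(2*r)) = 1)
d = 5 (d = 1*5 = 5)
p = -169/4 (p = -(8 + 5)²/4 = -¼*13² = -¼*169 = -169/4 ≈ -42.250)
(-2054 + p) + X(-46) = (-2054 - 169/4) + 1 = -8385/4 + 1 = -8381/4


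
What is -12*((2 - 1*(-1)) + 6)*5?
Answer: -540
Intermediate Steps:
-12*((2 - 1*(-1)) + 6)*5 = -12*((2 + 1) + 6)*5 = -12*(3 + 6)*5 = -108*5 = -12*45 = -540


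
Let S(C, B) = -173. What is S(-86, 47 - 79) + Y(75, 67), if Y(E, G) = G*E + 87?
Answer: 4939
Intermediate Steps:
Y(E, G) = 87 + E*G (Y(E, G) = E*G + 87 = 87 + E*G)
S(-86, 47 - 79) + Y(75, 67) = -173 + (87 + 75*67) = -173 + (87 + 5025) = -173 + 5112 = 4939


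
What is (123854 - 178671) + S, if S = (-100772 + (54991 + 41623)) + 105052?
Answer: 46077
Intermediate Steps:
S = 100894 (S = (-100772 + 96614) + 105052 = -4158 + 105052 = 100894)
(123854 - 178671) + S = (123854 - 178671) + 100894 = -54817 + 100894 = 46077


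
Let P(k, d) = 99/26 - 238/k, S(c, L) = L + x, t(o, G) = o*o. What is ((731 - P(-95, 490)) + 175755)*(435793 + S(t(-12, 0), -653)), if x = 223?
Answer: 189776833197201/2470 ≈ 7.6833e+10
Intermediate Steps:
t(o, G) = o²
S(c, L) = 223 + L (S(c, L) = L + 223 = 223 + L)
P(k, d) = 99/26 - 238/k (P(k, d) = 99*(1/26) - 238/k = 99/26 - 238/k)
((731 - P(-95, 490)) + 175755)*(435793 + S(t(-12, 0), -653)) = ((731 - (99/26 - 238/(-95))) + 175755)*(435793 + (223 - 653)) = ((731 - (99/26 - 238*(-1/95))) + 175755)*(435793 - 430) = ((731 - (99/26 + 238/95)) + 175755)*435363 = ((731 - 1*15593/2470) + 175755)*435363 = ((731 - 15593/2470) + 175755)*435363 = (1789977/2470 + 175755)*435363 = (435904827/2470)*435363 = 189776833197201/2470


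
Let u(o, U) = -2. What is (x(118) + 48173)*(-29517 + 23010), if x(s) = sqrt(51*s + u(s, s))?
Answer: -313461711 - 52056*sqrt(94) ≈ -3.1397e+8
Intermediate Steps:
x(s) = sqrt(-2 + 51*s) (x(s) = sqrt(51*s - 2) = sqrt(-2 + 51*s))
(x(118) + 48173)*(-29517 + 23010) = (sqrt(-2 + 51*118) + 48173)*(-29517 + 23010) = (sqrt(-2 + 6018) + 48173)*(-6507) = (sqrt(6016) + 48173)*(-6507) = (8*sqrt(94) + 48173)*(-6507) = (48173 + 8*sqrt(94))*(-6507) = -313461711 - 52056*sqrt(94)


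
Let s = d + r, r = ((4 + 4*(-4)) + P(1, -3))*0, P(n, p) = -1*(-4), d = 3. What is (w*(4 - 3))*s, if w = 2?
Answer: 6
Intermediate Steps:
P(n, p) = 4
r = 0 (r = ((4 + 4*(-4)) + 4)*0 = ((4 - 16) + 4)*0 = (-12 + 4)*0 = -8*0 = 0)
s = 3 (s = 3 + 0 = 3)
(w*(4 - 3))*s = (2*(4 - 3))*3 = (2*1)*3 = 2*3 = 6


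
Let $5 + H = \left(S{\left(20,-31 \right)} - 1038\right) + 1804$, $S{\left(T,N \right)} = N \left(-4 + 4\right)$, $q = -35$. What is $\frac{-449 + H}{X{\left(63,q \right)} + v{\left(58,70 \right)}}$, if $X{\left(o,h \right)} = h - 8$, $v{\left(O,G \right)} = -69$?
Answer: $- \frac{39}{14} \approx -2.7857$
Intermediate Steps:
$S{\left(T,N \right)} = 0$ ($S{\left(T,N \right)} = N 0 = 0$)
$X{\left(o,h \right)} = -8 + h$ ($X{\left(o,h \right)} = h - 8 = -8 + h$)
$H = 761$ ($H = -5 + \left(\left(0 - 1038\right) + 1804\right) = -5 + \left(-1038 + 1804\right) = -5 + 766 = 761$)
$\frac{-449 + H}{X{\left(63,q \right)} + v{\left(58,70 \right)}} = \frac{-449 + 761}{\left(-8 - 35\right) - 69} = \frac{312}{-43 - 69} = \frac{312}{-112} = 312 \left(- \frac{1}{112}\right) = - \frac{39}{14}$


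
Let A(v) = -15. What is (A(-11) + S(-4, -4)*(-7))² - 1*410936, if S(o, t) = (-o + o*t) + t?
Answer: -394807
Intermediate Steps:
S(o, t) = t - o + o*t
(A(-11) + S(-4, -4)*(-7))² - 1*410936 = (-15 + (-4 - 1*(-4) - 4*(-4))*(-7))² - 1*410936 = (-15 + (-4 + 4 + 16)*(-7))² - 410936 = (-15 + 16*(-7))² - 410936 = (-15 - 112)² - 410936 = (-127)² - 410936 = 16129 - 410936 = -394807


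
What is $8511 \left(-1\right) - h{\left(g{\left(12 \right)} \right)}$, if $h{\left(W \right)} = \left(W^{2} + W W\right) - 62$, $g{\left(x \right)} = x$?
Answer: $-8737$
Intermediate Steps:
$h{\left(W \right)} = -62 + 2 W^{2}$ ($h{\left(W \right)} = \left(W^{2} + W^{2}\right) - 62 = 2 W^{2} - 62 = -62 + 2 W^{2}$)
$8511 \left(-1\right) - h{\left(g{\left(12 \right)} \right)} = 8511 \left(-1\right) - \left(-62 + 2 \cdot 12^{2}\right) = -8511 - \left(-62 + 2 \cdot 144\right) = -8511 - \left(-62 + 288\right) = -8511 - 226 = -8737$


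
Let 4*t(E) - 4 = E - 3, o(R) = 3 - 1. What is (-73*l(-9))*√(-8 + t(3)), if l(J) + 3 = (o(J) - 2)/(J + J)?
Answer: 219*I*√7 ≈ 579.42*I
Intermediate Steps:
o(R) = 2
t(E) = ¼ + E/4 (t(E) = 1 + (E - 3)/4 = 1 + (-3 + E)/4 = 1 + (-¾ + E/4) = ¼ + E/4)
l(J) = -3 (l(J) = -3 + (2 - 2)/(J + J) = -3 + 0/((2*J)) = -3 + 0*(1/(2*J)) = -3 + 0 = -3)
(-73*l(-9))*√(-8 + t(3)) = (-73*(-3))*√(-8 + (¼ + (¼)*3)) = 219*√(-8 + (¼ + ¾)) = 219*√(-8 + 1) = 219*√(-7) = 219*(I*√7) = 219*I*√7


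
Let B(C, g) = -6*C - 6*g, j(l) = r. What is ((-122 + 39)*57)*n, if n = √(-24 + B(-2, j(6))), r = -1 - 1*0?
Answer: -4731*I*√6 ≈ -11589.0*I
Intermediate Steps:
r = -1 (r = -1 + 0 = -1)
j(l) = -1
n = I*√6 (n = √(-24 + (-6*(-2) - 6*(-1))) = √(-24 + (12 + 6)) = √(-24 + 18) = √(-6) = I*√6 ≈ 2.4495*I)
((-122 + 39)*57)*n = ((-122 + 39)*57)*(I*√6) = (-83*57)*(I*√6) = -4731*I*√6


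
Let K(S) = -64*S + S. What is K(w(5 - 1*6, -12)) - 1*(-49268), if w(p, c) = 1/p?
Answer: 49331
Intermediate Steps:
K(S) = -63*S
K(w(5 - 1*6, -12)) - 1*(-49268) = -63/(5 - 1*6) - 1*(-49268) = -63/(5 - 6) + 49268 = -63/(-1) + 49268 = -63*(-1) + 49268 = 63 + 49268 = 49331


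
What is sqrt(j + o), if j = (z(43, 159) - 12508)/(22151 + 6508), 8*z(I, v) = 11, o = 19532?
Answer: sqrt(28519148226002)/38212 ≈ 139.76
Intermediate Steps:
z(I, v) = 11/8 (z(I, v) = (1/8)*11 = 11/8)
j = -33351/76424 (j = (11/8 - 12508)/(22151 + 6508) = -100053/8/28659 = -100053/8*1/28659 = -33351/76424 ≈ -0.43639)
sqrt(j + o) = sqrt(-33351/76424 + 19532) = sqrt(1492680217/76424) = sqrt(28519148226002)/38212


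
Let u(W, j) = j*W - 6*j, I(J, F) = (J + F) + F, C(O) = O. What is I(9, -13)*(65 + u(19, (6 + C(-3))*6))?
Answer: -5083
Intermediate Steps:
I(J, F) = J + 2*F (I(J, F) = (F + J) + F = J + 2*F)
u(W, j) = -6*j + W*j (u(W, j) = W*j - 6*j = -6*j + W*j)
I(9, -13)*(65 + u(19, (6 + C(-3))*6)) = (9 + 2*(-13))*(65 + ((6 - 3)*6)*(-6 + 19)) = (9 - 26)*(65 + (3*6)*13) = -17*(65 + 18*13) = -17*(65 + 234) = -17*299 = -5083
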